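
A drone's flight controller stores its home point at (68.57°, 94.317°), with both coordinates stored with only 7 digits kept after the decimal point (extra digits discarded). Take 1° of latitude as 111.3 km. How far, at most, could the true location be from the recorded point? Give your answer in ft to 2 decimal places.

Truncating at 7 decimal places can drop up to a full unit in the last place, so each coordinate may be off by as much as 1e-07°.
N–S: 1e-07° × 111300 m/° = 0.01113 m.
E–W at 68.57°: 1e-07° × 111300 × cos 68.57° = 1e-07 × 111300 × 0.3654 ≈ 0.0040665 m.
Combining orthogonally: (0.01113² + 0.0040665²)^½ ≈ 0.0118496 m.
In feet: 0.0118496 m ÷ 0.3048 ≈ 0.038877 ft.

0.04 ft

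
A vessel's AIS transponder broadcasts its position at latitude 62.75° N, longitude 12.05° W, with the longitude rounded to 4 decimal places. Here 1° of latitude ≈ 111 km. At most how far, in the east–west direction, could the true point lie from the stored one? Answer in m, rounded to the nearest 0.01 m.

2.54 m

Rounding to 4 decimal places leaves the longitude within ±5e-05° of the true value.
Parallels shrink by cos φ, so at 62.75° a degree of longitude is 111000 × 0.4579 ≈ 50824 m.
East–west error: 5e-05° × 50824 m/° ≈ 2.5412 m.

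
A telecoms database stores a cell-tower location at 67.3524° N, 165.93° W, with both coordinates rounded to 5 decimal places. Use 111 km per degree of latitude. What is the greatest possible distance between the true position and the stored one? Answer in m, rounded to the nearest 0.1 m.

Rounding to 5 decimal places leaves each coordinate within ±5e-06° of the true value.
North–south component: 5e-06° × 111000 = 0.555 m.
E–W at 67.3524°: 5e-06° × 111000 × cos 67.3524° = 5e-06 × 111000 × 0.3851 ≈ 0.21371 m.
Worst case both components are at the extreme and orthogonal: √(0.555² + 0.21371²) ≈ 0.594724 m.

0.6 m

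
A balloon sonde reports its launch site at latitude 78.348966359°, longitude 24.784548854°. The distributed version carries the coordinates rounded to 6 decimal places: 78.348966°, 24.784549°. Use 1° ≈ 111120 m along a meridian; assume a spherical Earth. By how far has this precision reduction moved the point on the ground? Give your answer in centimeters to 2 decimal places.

Δlat = 78.348966359 − 78.348966 = +0.000000359°; Δlon = 24.784548854 − 24.784549 = -0.000000146°.
N–S: 0.000000359° × 111120 m/° = 0.0398921 m.
E–W at 78.349°: -0.000000146° × 111120 × cos 78.349° = -0.000000146 × 111120 × 0.2020 ≈ -0.00327635 m.
Hypotenuse of the two orthogonal shifts: √(0.0398921² + 0.00327635²) = 0.0400264 m.
That is 0.0400264 m = 4.0026 cm.

4.00 centimeters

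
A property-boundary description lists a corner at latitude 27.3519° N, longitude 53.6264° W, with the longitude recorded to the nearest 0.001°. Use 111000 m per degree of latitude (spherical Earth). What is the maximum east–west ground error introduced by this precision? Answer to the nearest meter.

49 meters

Rounding to 3 decimal places leaves the longitude within ±0.0005° of the true value.
At latitude 27.3519° a degree of longitude spans 111000 m × cos 27.3519° = 111000 × 0.8882 ≈ 98590.4 m.
Maximum E–W displacement: 0.0005 × 98590.4 = 49.2952 m.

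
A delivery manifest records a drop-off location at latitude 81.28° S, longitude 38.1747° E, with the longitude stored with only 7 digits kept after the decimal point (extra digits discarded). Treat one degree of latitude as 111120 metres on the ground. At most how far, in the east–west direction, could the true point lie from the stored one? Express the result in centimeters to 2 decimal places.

Truncating at 7 decimal places can drop up to a full unit in the last place, so the longitude may be off by as much as 1e-07°.
One degree of longitude at 81.28° is 111120 × cos 81.28° ≈ 111120 × 0.1516 = 16846.4 m.
So at most 1e-07° × 16846.4 ≈ 0.00168464 m east–west.
That is 0.00168464 m = 0.16846 cm.

0.17 centimeters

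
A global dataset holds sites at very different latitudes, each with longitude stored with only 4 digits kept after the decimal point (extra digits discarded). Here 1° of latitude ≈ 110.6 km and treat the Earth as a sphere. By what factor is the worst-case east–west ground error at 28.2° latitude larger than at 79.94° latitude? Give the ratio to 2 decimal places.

5.05

Truncating at 4 decimal places can drop up to a full unit in the last place, so the longitude may be off by as much as 0.0001°.
Error at 28.2° = 0.0001° × 110600 × cos 28.2° ≈ 11.06 × 0.8813 = 9.7472 m.
Error at 79.94° = 0.0001° × 110600 × cos 79.94° ≈ 11.06 × 0.1747 = 1.932 m.
Ratio: 9.7472 / 1.932 = cos 28.2° / cos 79.94° ≈ 5.0453.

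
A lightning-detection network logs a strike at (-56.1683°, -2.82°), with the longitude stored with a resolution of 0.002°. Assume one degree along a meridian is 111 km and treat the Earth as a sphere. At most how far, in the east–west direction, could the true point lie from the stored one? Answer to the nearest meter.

With a 0.002° grid the true value lies within half a step, ±0.002°/2 = ±0.001°, of the stored one.
Parallels shrink by cos φ, so at 56.1683° a degree of longitude is 111000 × 0.5568 ≈ 61799.8 m.
So at most 0.001° × 61799.8 ≈ 61.7998 m east–west.

62 meters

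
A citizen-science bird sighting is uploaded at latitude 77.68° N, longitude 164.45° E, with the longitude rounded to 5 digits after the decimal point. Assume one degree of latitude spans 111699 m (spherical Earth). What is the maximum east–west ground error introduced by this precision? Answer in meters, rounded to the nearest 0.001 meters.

Rounding to 5 decimal places leaves the longitude within ±5e-06° of the true value.
Parallels shrink by cos φ, so at 77.68° a degree of longitude is 111699 × 0.2134 ≈ 23833.4 m.
Maximum E–W displacement: 5e-06 × 23833.4 = 0.119167 m.

0.119 meters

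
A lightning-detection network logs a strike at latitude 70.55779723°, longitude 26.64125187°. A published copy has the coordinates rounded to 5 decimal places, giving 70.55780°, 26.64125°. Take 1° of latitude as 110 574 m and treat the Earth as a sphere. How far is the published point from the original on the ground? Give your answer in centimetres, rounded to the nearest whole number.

31 centimetres

The latitude changed by -0.00000277° and the longitude by +0.00000187°.
North–south shift: -0.00000277 × 110574 = -0.30629 m.
East–west at this latitude: 0.00000187° × 110574 × cos 70.5578° ≈ 0.00000187 × 36805.2 = 0.0688257 m.
Hypotenuse of the two orthogonal shifts: √(0.30629² + 0.0688257²) = 0.313928 m.
That is 0.313928 m = 31.393 cm.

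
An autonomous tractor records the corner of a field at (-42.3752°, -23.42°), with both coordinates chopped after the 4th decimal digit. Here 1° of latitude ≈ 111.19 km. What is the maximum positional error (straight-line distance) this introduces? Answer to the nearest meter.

14 meters

Truncating at 4 decimal places can drop up to a full unit in the last place, so each coordinate may be off by as much as 0.0001°.
Latitude error → 0.0001 × 111190 = 11.119 m along the meridian.
E–W at 42.3752°: 0.0001° × 111190 × cos 42.3752° = 0.0001 × 111190 × 0.7387 ≈ 8.21413 m.
The two errors are perpendicular, so the maximum displacement is √(11.119² + 8.21413²) ≈ 13.824 m.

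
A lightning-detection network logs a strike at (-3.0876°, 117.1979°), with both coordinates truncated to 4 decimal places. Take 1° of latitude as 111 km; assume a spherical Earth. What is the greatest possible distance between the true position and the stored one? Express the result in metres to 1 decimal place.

Truncating at 4 decimal places can drop up to a full unit in the last place, so each coordinate may be off by as much as 0.0001°.
N–S: 0.0001° × 111000 m/° = 11.1 m.
Longitude error → 0.0001 × 111000 × cos 3.0876° = 0.0001 × 111000 × 0.9985 ≈ 11.0839 m.
The two errors are perpendicular, so the maximum displacement is √(11.1² + 11.0839²) ≈ 15.6864 m.

15.7 metres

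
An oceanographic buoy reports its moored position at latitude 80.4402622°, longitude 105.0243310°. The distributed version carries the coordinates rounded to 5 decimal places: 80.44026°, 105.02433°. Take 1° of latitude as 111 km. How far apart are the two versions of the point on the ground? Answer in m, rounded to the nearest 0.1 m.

0.2 m

The latitude changed by +0.0000022° and the longitude by +0.0000010°.
North–south shift: 0.0000022 × 111000 = 0.2442 m.
E–W at 80.4403°: 0.0000010° × 111000 × cos 80.4403° = 0.0000010 × 111000 × 0.1661 ≈ 0.0184344 m.
Hypotenuse of the two orthogonal shifts: √(0.2442² + 0.0184344²) = 0.244895 m.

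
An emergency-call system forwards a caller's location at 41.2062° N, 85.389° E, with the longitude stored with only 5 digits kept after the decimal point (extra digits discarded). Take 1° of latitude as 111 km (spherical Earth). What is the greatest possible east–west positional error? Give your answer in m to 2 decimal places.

Truncating at 5 decimal places can drop up to a full unit in the last place, so the longitude may be off by as much as 1e-05°.
At latitude 41.2062° a degree of longitude spans 111000 m × cos 41.2062° = 111000 × 0.7523 ≈ 83510.1 m.
East–west error: 1e-05° × 83510.1 m/° ≈ 0.835101 m.

0.84 m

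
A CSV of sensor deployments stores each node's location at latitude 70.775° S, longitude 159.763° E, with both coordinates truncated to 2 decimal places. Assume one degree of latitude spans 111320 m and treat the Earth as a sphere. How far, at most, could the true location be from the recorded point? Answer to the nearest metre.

1172 metres

Truncating at 2 decimal places can drop up to a full unit in the last place, so each coordinate may be off by as much as 0.01°.
North–south component: 0.01° × 111320 = 1113.2 m.
East–west component at 70.775°: 0.01° × 111320 × cos 70.775° ≈ 0.01 × 36655.3 ≈ 366.553 m.
Worst case both components are at the extreme and orthogonal: √(1113.2² + 366.553²) ≈ 1172 m.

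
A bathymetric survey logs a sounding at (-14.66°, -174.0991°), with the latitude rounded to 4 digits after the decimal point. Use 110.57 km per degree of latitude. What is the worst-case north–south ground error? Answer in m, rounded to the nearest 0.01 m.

5.53 m

Rounding to 4 decimal places leaves the latitude within ±5e-05° of the true value.
North–south distance: 5e-05° × 110570 m/° = 5.5285 m.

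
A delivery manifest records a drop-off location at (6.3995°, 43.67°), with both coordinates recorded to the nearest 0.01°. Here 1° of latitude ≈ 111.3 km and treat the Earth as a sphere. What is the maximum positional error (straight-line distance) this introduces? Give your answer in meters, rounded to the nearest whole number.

Rounding to 2 decimal places leaves each coordinate within ±0.005° of the true value.
Latitude error → 0.005 × 111300 = 556.5 m along the meridian.
East–west component at 6.3995°: 0.005° × 111300 × cos 6.3995° ≈ 0.005 × 110606 ≈ 553.032 m.
Combining orthogonally: (556.5² + 553.032²)^½ ≈ 784.562 m.

785 meters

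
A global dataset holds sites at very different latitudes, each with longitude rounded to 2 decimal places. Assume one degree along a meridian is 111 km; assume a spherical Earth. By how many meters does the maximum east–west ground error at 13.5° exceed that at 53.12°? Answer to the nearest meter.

207 meters

Rounding to 2 decimal places leaves the longitude within ±0.005° of the true value.
At 13.5°: 0.005° × 111000 × cos 13.5° = 0.005 × 111000 × 0.9724 ≈ 539.67 m.
At 53.12°: 0.005° × 111000 × cos 53.12° = 0.005 × 111000 × 0.6001 ≈ 333.08 m.
So the lower-latitude error exceeds the higher by 539.67 − 333.08 = 206.59 m.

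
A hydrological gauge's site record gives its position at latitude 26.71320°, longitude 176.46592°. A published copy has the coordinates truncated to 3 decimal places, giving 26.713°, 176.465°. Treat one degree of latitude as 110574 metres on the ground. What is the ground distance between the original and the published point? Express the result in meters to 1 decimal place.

The latitude changed by +0.00020° and the longitude by +0.00092°.
N–S: 0.00020° × 110574 m/° = 22.1148 m.
E–W at 26.713°: 0.00092° × 110574 × cos 26.713° = 0.00092 × 110574 × 0.8933 ≈ 90.8706 m.
Distance: √(22.1148² + 90.8706²) ≈ 93.5229 m.

93.5 meters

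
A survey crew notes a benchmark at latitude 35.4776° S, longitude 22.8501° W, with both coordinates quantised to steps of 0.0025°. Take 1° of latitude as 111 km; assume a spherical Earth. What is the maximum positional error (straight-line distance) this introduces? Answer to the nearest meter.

179 meters

With a 0.0025° grid the true value lies within half a step, ±0.0025°/2 = ±0.00125°, of the stored one.
N–S: 0.00125° × 111000 m/° = 138.75 m.
East–west component at 35.4776°: 0.00125° × 111000 × cos 35.4776° ≈ 0.00125 × 90392 ≈ 112.99 m.
The two errors are perpendicular, so the maximum displacement is √(138.75² + 112.99²) ≈ 178.937 m.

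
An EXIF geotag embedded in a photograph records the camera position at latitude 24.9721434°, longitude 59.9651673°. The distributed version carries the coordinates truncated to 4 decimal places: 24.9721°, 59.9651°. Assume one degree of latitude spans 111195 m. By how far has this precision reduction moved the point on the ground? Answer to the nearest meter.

The latitude changed by +0.0000434° and the longitude by +0.0000673°.
N–S: 0.0000434° × 111195 m/° = 4.82586 m.
East–west at this latitude: 0.0000673° × 111195 × cos 24.9721° ≈ 0.0000673 × 100800 = 6.78382 m.
Combined displacement = (4.82586² + 6.78382²)^½ ≈ 8.32522 m.

8 meters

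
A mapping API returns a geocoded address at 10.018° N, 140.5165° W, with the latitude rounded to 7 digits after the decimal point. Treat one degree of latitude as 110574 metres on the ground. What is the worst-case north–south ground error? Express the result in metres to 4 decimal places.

Rounding to 7 decimal places leaves the latitude within ±5e-08° of the true value.
Along the meridian that is 5e-08° × 110574 m/° = 0.0055287 m.

0.0055 metres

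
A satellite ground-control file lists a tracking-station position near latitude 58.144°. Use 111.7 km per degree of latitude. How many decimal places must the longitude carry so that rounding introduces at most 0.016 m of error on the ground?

At 58.144° one degree of longitude covers 111700 × cos 58.144° ≈ 111700 × 0.5278 ≈ 58953.7 m.
With N decimal places the half-ulp bound is 0.5·10⁻ᴺ°, or 0.5·10⁻ᴺ × 58953.7 m on the ground.
Need 0.5 × 58953.7 × 10⁻ᴺ ≤ 0.016 → 10⁻ᴺ ≤ 5.428e-07, so N ≥ 6.27.
At 6 places the error can reach 0.0295 m, but 7 places keeps it to 0.00295 m.

7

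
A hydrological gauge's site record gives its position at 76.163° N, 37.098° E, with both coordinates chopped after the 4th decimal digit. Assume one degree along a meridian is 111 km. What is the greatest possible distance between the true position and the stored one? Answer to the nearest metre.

Truncating at 4 decimal places can drop up to a full unit in the last place, so each coordinate may be off by as much as 0.0001°.
N–S: 0.0001° × 111000 m/° = 11.1 m.
East–west component at 76.163°: 0.0001° × 111000 × cos 76.163° ≈ 0.0001 × 26546.8 ≈ 2.65468 m.
Worst case both components are at the extreme and orthogonal: √(11.1² + 2.65468²) ≈ 11.413 m.

11 metres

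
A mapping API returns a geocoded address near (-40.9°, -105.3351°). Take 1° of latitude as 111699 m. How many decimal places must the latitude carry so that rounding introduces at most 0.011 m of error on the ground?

7 decimal places

One degree of latitude covers 111699 m.
N decimal places → at most half a unit in the last place, 0.5 × 10⁻ᴺ° = 111699/2 × 10⁻ᴺ m.
Setting 55849.5 × 10⁻ᴺ ≤ 0.011 gives 10ᴺ ≥ 5.077e+06, i.e. N ≥ 6.71.
At 6 places the error can reach 0.0558 m, but 7 places keeps it to 0.00558 m.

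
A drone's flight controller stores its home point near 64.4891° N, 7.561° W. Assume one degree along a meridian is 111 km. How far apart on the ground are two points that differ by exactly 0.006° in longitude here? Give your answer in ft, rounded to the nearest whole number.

941 ft

0.006° of longitude at 64.4891° is 0.006 × 111000 × cos 64.4891° ≈ 0.006 × 47805.8 = 286.835 m.
Converting: 286.835 m × 3.2808 ft/m ≈ 941.06 ft.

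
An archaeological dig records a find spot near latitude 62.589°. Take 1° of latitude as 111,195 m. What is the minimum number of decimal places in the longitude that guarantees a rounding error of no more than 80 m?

3

At 62.589° one degree of longitude covers 111195 × cos 62.589° ≈ 111195 × 0.4604 ≈ 51190.9 m.
N decimal places → at most half a unit in the last place, 0.5 × 10⁻ᴺ° = 51190.9/2 × 10⁻ᴺ m.
Setting 25595.4 × 10⁻ᴺ ≤ 80 gives 10ᴺ ≥ 319.9, i.e. N ≥ 2.51.
So 3 decimal places suffice (25.6 m); 2 would allow up to 256 m.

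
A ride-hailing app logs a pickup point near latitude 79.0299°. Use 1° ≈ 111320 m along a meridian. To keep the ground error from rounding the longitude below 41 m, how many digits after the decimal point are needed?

At 79.0299° one degree of longitude covers 111320 × cos 79.0299° ≈ 111320 × 0.1903 ≈ 21183.8 m.
N decimal places → at most half a unit in the last place, 0.5 × 10⁻ᴺ° = 21183.8/2 × 10⁻ᴺ m.
Setting 10591.9 × 10⁻ᴺ ≤ 41 gives 10ᴺ ≥ 258.3, i.e. N ≥ 2.41.
At 2 places the error can reach 106 m, but 3 places keeps it to 10.6 m.

3 decimal places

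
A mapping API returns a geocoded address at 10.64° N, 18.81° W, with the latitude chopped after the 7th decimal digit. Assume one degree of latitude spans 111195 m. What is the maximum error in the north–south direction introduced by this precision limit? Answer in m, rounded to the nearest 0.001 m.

0.011 m

Truncating at 7 decimal places can drop up to a full unit in the last place, so the latitude may be off by as much as 1e-07°.
Along the meridian that is 1e-07° × 111195 m/° = 0.0111195 m.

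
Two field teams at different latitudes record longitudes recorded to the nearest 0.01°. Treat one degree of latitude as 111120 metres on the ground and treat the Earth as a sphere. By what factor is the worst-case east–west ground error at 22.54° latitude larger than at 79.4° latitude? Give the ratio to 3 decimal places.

Rounding to 2 decimal places leaves the longitude within ±0.005° of the true value.
At 22.54°: 0.005° × 111120 × cos 22.54° = 0.005 × 111120 × 0.9236 ≈ 513.16 m.
Error at 79.4° = 0.005° × 111120 × cos 79.4° ≈ 555.6 × 0.1840 = 102.2 m.
The ratio reduces to cos 22.54° / cos 79.4° = 0.9236/0.1840 ≈ 5.0210.

5.021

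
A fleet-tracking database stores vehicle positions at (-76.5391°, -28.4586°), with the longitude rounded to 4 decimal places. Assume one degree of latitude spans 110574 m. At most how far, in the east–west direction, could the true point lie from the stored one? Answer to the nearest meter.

1 meters

Rounding to 4 decimal places leaves the longitude within ±5e-05° of the true value.
One degree of longitude at 76.5391° is 110574 × cos 76.5391° ≈ 110574 × 0.2328 = 25739.6 m.
East–west error: 5e-05° × 25739.6 m/° ≈ 1.28698 m.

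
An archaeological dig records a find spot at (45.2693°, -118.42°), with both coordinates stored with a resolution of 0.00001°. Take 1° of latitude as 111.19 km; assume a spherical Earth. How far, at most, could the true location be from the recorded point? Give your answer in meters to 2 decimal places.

With a 0.00001° grid the true value lies within half a step, ±0.00001°/2 = ±5e-06°, of the stored one.
Latitude error → 5e-06 × 111190 = 0.55595 m along the meridian.
E–W at 45.2693°: 5e-06° × 111190 × cos 45.2693° = 5e-06 × 111190 × 0.7038 ≈ 0.391264 m.
Combining orthogonally: (0.55595² + 0.391264²)^½ ≈ 0.679829 m.

0.68 meters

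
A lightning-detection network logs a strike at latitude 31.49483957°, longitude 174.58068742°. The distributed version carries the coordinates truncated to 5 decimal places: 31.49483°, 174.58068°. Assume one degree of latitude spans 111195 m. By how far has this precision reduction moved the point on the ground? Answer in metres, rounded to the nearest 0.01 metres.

Δlat = 31.49483957 − 31.49483 = +0.00000957°; Δlon = 174.58068742 − 174.58068 = +0.00000742°.
North–south shift: 0.00000957 × 111195 = 1.06414 m.
E–W at 31.4948°: 0.00000742° × 111195 × cos 31.4948° = 0.00000742 × 111195 × 0.8527 ≈ 0.703524 m.
Combined displacement = (1.06414² + 0.703524²)^½ ≈ 1.27567 m.

1.28 metres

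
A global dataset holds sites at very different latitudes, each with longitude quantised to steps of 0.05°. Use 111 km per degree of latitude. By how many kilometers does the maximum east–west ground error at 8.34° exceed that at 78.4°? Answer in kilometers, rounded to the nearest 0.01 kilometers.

With a 0.05° grid the true value lies within half a step, ±0.05°/2 = ±0.025°, of the stored one.
At 8.34°: 0.025° × 111000 × cos 8.34° = 0.025 × 111000 × 0.9894 ≈ 2745.7 m.
Error at 78.4° = 0.025° × 111000 × cos 78.4° ≈ 2775 × 0.2011 = 557.99 m.
So the lower-latitude error exceeds the higher by 2745.7 − 557.99 = 2187.7 m.
That is 2187.66 m = 2.1877 km.

2.19 kilometers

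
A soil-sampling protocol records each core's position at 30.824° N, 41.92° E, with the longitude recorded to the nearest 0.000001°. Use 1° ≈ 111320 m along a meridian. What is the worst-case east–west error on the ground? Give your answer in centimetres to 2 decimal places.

4.78 centimetres

Rounding to 6 decimal places leaves the longitude within ±5e-07° of the true value.
One degree of longitude at 30.824° is 111320 × cos 30.824° ≈ 111320 × 0.8587 = 95595.5 m.
So at most 5e-07° × 95595.5 ≈ 0.0477978 m east–west.
That is 0.0477978 m = 4.7798 cm.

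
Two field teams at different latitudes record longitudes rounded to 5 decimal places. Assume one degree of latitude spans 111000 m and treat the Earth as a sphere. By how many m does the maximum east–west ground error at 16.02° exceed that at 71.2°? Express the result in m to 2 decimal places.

0.35 m

Rounding to 5 decimal places leaves the longitude within ±5e-06° of the true value.
Error at 16.02° = 5e-06° × 111000 × cos 16.02° ≈ 0.555 × 0.9612 = 0.53345 m.
At 71.2°: 5e-06° × 111000 × cos 71.2° = 5e-06 × 111000 × 0.3223 ≈ 0.17886 m.
Difference: 0.53345 − 0.17886 = 0.35459 m.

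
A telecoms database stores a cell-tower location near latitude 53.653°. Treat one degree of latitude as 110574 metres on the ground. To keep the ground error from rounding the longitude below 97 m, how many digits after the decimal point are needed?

3

At 53.653° one degree of longitude covers 110574 × cos 53.653° ≈ 110574 × 0.5927 ≈ 65534.3 m.
N decimal places → at most half a unit in the last place, 0.5 × 10⁻ᴺ° = 65534.3/2 × 10⁻ᴺ m.
Setting 32767.2 × 10⁻ᴺ ≤ 97 gives 10ᴺ ≥ 337.8, i.e. N ≥ 2.53.
At 2 places the error can reach 328 m, but 3 places keeps it to 32.8 m.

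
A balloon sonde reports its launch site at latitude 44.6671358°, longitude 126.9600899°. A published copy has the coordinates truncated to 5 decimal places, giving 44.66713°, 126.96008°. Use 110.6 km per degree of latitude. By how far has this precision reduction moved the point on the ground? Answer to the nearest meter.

1 meters

The latitude changed by +0.0000058° and the longitude by +0.0000099°.
North–south shift: 0.0000058 × 110600 = 0.64148 m.
E–W at 44.6671°: 0.0000099° × 110600 × cos 44.6671° = 0.0000099 × 110600 × 0.7112 ≈ 0.778724 m.
Hypotenuse of the two orthogonal shifts: √(0.64148² + 0.778724²) = 1.00891 m.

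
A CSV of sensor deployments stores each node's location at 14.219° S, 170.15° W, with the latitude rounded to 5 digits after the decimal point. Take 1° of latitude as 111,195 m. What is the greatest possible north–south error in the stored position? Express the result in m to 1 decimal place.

Rounding to 5 decimal places leaves the latitude within ±5e-06° of the true value.
North–south distance: 5e-06° × 111195 m/° = 0.555975 m.

0.6 m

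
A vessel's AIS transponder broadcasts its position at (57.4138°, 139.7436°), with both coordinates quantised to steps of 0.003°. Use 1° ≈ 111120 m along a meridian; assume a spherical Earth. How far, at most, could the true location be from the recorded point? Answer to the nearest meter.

With a 0.003° grid the true value lies within half a step, ±0.003°/2 = ±0.0015°, of the stored one.
N–S: 0.0015° × 111120 m/° = 166.68 m.
East–west component at 57.4138°: 0.0015° × 111120 × cos 57.4138° ≈ 0.0015 × 59845.7 ≈ 89.7685 m.
Worst case both components are at the extreme and orthogonal: √(166.68² + 89.7685²) ≈ 189.316 m.

189 meters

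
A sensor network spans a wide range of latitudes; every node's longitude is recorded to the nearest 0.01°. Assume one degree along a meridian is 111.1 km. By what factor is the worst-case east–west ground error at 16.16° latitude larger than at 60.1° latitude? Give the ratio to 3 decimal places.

Rounding to 2 decimal places leaves the longitude within ±0.005° of the true value.
Error at 16.16° = 0.005° × 111100 × cos 16.16° ≈ 555.5 × 0.9605 = 533.55 m.
At 60.1°: 0.005° × 111100 × cos 60.1° = 0.005 × 111100 × 0.4985 ≈ 276.91 m.
The ratio reduces to cos 16.16° / cos 60.1° = 0.9605/0.4985 ≈ 1.9268.

1.927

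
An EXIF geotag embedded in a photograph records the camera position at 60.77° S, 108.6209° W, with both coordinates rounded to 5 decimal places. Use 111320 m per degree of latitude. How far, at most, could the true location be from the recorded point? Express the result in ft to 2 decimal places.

2.03 ft

Rounding to 5 decimal places leaves each coordinate within ±5e-06° of the true value.
North–south component: 5e-06° × 111320 = 0.5566 m.
East–west component at 60.77°: 5e-06° × 111320 × cos 60.77° ≈ 5e-06 × 54359.4 ≈ 0.271797 m.
Combining orthogonally: (0.5566² + 0.271797²)^½ ≈ 0.619417 m.
Converting: 0.619417 m × 3.2808 ft/m ≈ 2.0322 ft.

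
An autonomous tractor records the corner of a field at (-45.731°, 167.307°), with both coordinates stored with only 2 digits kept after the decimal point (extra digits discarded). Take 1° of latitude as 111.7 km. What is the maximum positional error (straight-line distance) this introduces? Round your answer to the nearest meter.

1362 meters

Truncating at 2 decimal places can drop up to a full unit in the last place, so each coordinate may be off by as much as 0.01°.
Latitude error → 0.01 × 111700 = 1117 m along the meridian.
Longitude error → 0.01 × 111700 × cos 45.731° = 0.01 × 111700 × 0.6980 ≈ 779.697 m.
Worst case both components are at the extreme and orthogonal: √(1117² + 779.697²) ≈ 1362.21 m.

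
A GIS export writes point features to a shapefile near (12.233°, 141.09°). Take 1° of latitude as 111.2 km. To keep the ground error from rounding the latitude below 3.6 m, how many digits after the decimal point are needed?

One degree of latitude covers 111200 m.
Rounding to N decimal places gives at most 0.5 × 10⁻ᴺ degrees of error, i.e. 0.5 × 10⁻ᴺ × 111200 m.
Setting 55600 × 10⁻ᴺ ≤ 3.6 gives 10ᴺ ≥ 1.544e+04, i.e. N ≥ 4.19.
N = 4 would give 5.56 m (too coarse); N = 5 gives 0.556 m ≤ 3.6 m.

5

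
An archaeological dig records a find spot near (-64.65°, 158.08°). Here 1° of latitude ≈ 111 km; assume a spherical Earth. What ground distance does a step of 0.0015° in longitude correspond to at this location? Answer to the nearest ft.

234 ft

One degree of longitude here spans 111000 × cos 64.65° = 111000 × 0.4281 ≈ 47524.3 m; 0.0015° of that is 71.2864 m.
In feet: 71.2864 m ÷ 0.3048 ≈ 233.88 ft.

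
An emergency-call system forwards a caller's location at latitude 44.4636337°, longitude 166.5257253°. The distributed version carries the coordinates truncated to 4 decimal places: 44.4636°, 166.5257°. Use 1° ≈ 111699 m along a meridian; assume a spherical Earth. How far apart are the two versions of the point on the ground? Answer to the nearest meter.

4 meters

Δlat = 44.4636337 − 44.4636 = +0.0000337°; Δlon = 166.5257253 − 166.5257 = +0.0000253°.
North–south shift: 0.0000337 × 111699 = 3.76426 m.
E–W at 44.4636°: 0.0000253° × 111699 × cos 44.4636° = 0.0000253 × 111699 × 0.7137 ≈ 2.01689 m.
Combined displacement = (3.76426² + 2.01689²)^½ ≈ 4.27054 m.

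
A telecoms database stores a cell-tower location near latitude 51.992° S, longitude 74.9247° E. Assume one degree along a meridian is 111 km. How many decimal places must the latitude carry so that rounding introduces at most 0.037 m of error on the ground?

7

One degree of latitude covers 111000 m.
N decimal places → at most half a unit in the last place, 0.5 × 10⁻ᴺ° = 111000/2 × 10⁻ᴺ m.
Need 0.5 × 111000 × 10⁻ᴺ ≤ 0.037 → 10⁻ᴺ ≤ 6.667e-07, so N ≥ 6.18.
So 7 decimal places suffice (0.00555 m); 6 would allow up to 0.0555 m.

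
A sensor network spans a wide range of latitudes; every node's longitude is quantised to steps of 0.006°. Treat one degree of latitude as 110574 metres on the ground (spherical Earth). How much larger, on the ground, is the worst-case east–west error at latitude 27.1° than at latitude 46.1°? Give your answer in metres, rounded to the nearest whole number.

With a 0.006° grid the true value lies within half a step, ±0.006°/2 = ±0.003°, of the stored one.
At 27.1°: 0.003° × 110574 × cos 27.1° = 0.003 × 110574 × 0.8902 ≈ 295.3 m.
At 46.1°: 0.003° × 110574 × cos 46.1° = 0.003 × 110574 × 0.6934 ≈ 230.02 m.
So the lower-latitude error exceeds the higher by 295.3 − 230.02 = 65.287 m.

65 metres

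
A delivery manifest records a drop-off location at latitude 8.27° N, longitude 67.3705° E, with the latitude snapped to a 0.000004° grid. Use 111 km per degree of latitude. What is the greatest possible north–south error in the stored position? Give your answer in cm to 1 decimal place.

With a 0.000004° grid the true value lies within half a step, ±0.000004°/2 = ±2e-06°, of the stored one.
Along the meridian that is 2e-06° × 111000 m/° = 0.222 m.
That is 0.222 m = 22.2 cm.

22.2 cm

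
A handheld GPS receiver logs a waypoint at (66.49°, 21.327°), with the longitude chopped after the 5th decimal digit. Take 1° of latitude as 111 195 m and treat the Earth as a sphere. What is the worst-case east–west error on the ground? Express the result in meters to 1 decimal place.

Truncating at 5 decimal places can drop up to a full unit in the last place, so the longitude may be off by as much as 1e-05°.
Parallels shrink by cos φ, so at 66.49° a degree of longitude is 111195 × 0.3989 ≈ 44356.7 m.
So at most 1e-05° × 44356.7 ≈ 0.443567 m east–west.

0.4 meters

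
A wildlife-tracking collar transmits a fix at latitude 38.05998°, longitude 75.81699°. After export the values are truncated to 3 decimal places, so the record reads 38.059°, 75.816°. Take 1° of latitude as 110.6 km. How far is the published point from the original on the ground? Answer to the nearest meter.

138 meters

The latitude changed by +0.00098° and the longitude by +0.00099°.
North–south shift: 0.00098 × 110600 = 108.388 m.
E–W at 38.059°: 0.00099° × 110600 × cos 38.059° = 0.00099 × 110600 × 0.7874 ≈ 86.213 m.
Hypotenuse of the two orthogonal shifts: √(108.388² + 86.213²) = 138.494 m.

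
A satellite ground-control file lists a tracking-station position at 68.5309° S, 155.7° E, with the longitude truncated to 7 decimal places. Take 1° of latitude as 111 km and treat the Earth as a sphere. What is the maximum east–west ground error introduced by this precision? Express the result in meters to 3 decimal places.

0.004 meters

Truncating at 7 decimal places can drop up to a full unit in the last place, so the longitude may be off by as much as 1e-07°.
One degree of longitude at 68.5309° is 111000 × cos 68.5309° ≈ 111000 × 0.3660 = 40625.9 m.
East–west error: 1e-07° × 40625.9 m/° ≈ 0.00406259 m.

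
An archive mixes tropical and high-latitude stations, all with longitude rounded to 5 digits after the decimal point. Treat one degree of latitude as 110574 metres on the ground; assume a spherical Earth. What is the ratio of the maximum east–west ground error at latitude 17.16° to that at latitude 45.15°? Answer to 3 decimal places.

Rounding to 5 decimal places leaves the longitude within ±5e-06° of the true value.
At 17.16°: 5e-06° × 110574 × cos 17.16° = 5e-06 × 110574 × 0.9555 ≈ 0.52826 m.
Error at 45.15° = 5e-06° × 110574 × cos 45.15° ≈ 0.55287 × 0.7053 = 0.38991 m.
Ratio: 0.52826 / 0.38991 = cos 17.16° / cos 45.15° ≈ 1.3548.

1.355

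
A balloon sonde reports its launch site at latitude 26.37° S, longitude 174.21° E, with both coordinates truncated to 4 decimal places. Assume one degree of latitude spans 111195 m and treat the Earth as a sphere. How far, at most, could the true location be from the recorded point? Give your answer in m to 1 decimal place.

14.9 m

Truncating at 4 decimal places can drop up to a full unit in the last place, so each coordinate may be off by as much as 0.0001°.
N–S: 0.0001° × 111195 m/° = 11.1195 m.
East–west component at 26.37°: 0.0001° × 111195 × cos 26.37° ≈ 0.0001 × 99624.5 ≈ 9.96245 m.
The two errors are perpendicular, so the maximum displacement is √(11.1195² + 9.96245²) ≈ 14.9296 m.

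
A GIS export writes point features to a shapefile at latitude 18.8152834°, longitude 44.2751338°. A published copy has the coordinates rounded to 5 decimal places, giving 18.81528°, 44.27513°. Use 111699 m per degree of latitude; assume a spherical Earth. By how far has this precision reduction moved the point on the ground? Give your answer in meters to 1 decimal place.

0.6 meters

The latitude changed by +0.0000034° and the longitude by +0.0000038°.
North–south shift: 0.0000034 × 111699 = 0.379777 m.
East–west at this latitude: 0.0000038° × 111699 × cos 18.8153° ≈ 0.0000038 × 105730 = 0.401775 m.
Hypotenuse of the two orthogonal shifts: √(0.379777² + 0.401775²) = 0.552859 m.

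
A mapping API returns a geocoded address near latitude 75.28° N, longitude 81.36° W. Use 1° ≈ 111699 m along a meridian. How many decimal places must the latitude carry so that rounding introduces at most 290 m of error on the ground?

3

One degree of latitude covers 111699 m.
With N decimal places the half-ulp bound is 0.5·10⁻ᴺ°, or 0.5·10⁻ᴺ × 111699 m on the ground.
Need 0.5 × 111699 × 10⁻ᴺ ≤ 290 → 10⁻ᴺ ≤ 5.193e-03, so N ≥ 2.28.
So 3 decimal places suffice (55.8 m); 2 would allow up to 558 m.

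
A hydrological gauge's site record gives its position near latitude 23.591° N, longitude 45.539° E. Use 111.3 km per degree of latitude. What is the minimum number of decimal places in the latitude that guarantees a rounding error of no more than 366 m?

One degree of latitude covers 111300 m.
N decimal places → at most half a unit in the last place, 0.5 × 10⁻ᴺ° = 111300/2 × 10⁻ᴺ m.
Need 0.5 × 111300 × 10⁻ᴺ ≤ 366 → 10⁻ᴺ ≤ 6.577e-03, so N ≥ 2.18.
N = 2 would give 556 m (too coarse); N = 3 gives 55.6 m ≤ 366 m.

3 decimal places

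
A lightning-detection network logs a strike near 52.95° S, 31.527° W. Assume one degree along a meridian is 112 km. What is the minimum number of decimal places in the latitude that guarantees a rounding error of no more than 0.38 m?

One degree of latitude covers 112000 m.
N decimal places → at most half a unit in the last place, 0.5 × 10⁻ᴺ° = 112000/2 × 10⁻ᴺ m.
Setting 56000 × 10⁻ᴺ ≤ 0.38 gives 10ᴺ ≥ 1.474e+05, i.e. N ≥ 5.17.
N = 5 would give 0.56 m (too coarse); N = 6 gives 0.056 m ≤ 0.38 m.

6 decimal places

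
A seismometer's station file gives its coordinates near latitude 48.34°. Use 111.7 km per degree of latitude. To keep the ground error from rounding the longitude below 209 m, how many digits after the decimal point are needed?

3

At 48.34° one degree of longitude covers 111700 × cos 48.34° ≈ 111700 × 0.6647 ≈ 74248 m.
With N decimal places the half-ulp bound is 0.5·10⁻ᴺ°, or 0.5·10⁻ᴺ × 74248 m on the ground.
Need 0.5 × 74248 × 10⁻ᴺ ≤ 209 → 10⁻ᴺ ≤ 5.630e-03, so N ≥ 2.25.
N = 2 would give 371 m (too coarse); N = 3 gives 37.1 m ≤ 209 m.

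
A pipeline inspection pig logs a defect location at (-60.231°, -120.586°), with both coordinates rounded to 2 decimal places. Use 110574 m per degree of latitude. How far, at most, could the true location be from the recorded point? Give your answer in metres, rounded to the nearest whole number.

Rounding to 2 decimal places leaves each coordinate within ±0.005° of the true value.
North–south component: 0.005° × 110574 = 552.87 m.
E–W at 60.231°: 0.005° × 110574 × cos 60.231° = 0.005 × 110574 × 0.4965 ≈ 274.502 m.
The two errors are perpendicular, so the maximum displacement is √(552.87² + 274.502²) ≈ 617.266 m.

617 metres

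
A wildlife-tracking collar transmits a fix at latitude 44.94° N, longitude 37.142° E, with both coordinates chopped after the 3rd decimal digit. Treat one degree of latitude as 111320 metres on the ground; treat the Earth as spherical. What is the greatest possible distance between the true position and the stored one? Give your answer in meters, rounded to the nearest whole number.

136 meters

Truncating at 3 decimal places can drop up to a full unit in the last place, so each coordinate may be off by as much as 0.001°.
N–S: 0.001° × 111320 m/° = 111.32 m.
E–W at 44.94°: 0.001° × 111320 × cos 44.94° = 0.001 × 111320 × 0.7078 ≈ 78.7975 m.
Worst case both components are at the extreme and orthogonal: √(111.32² + 78.7975²) ≈ 136.386 m.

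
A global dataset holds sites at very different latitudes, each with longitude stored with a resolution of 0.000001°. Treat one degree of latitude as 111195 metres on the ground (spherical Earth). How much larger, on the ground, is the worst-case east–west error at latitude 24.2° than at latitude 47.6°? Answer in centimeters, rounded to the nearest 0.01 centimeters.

1.32 centimeters

With a 0.000001° grid the true value lies within half a step, ±0.000001°/2 = ±5e-07°, of the stored one.
Error at 24.2° = 5e-07° × 111195 × cos 24.2° ≈ 0.055597 × 0.9121 = 0.050712 m.
At 47.6°: 5e-07° × 111195 × cos 47.6° = 5e-07 × 111195 × 0.6743 ≈ 0.03749 m.
Difference: 0.050712 − 0.03749 = 0.013222 m.
That is 0.0132221 m = 1.3222 cm.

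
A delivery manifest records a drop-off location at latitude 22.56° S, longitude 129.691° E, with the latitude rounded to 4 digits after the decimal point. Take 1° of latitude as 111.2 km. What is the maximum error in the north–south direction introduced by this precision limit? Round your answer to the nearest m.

6 m

Rounding to 4 decimal places leaves the latitude within ±5e-05° of the true value.
North–south distance: 5e-05° × 111200 m/° = 5.56 m.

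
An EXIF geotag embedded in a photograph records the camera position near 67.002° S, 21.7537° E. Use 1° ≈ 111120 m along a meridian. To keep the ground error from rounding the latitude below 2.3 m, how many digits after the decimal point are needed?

5

One degree of latitude covers 111120 m.
With N decimal places the half-ulp bound is 0.5·10⁻ᴺ°, or 0.5·10⁻ᴺ × 111120 m on the ground.
Need 0.5 × 111120 × 10⁻ᴺ ≤ 2.3 → 10⁻ᴺ ≤ 4.140e-05, so N ≥ 4.38.
So 5 decimal places suffice (0.556 m); 4 would allow up to 5.56 m.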